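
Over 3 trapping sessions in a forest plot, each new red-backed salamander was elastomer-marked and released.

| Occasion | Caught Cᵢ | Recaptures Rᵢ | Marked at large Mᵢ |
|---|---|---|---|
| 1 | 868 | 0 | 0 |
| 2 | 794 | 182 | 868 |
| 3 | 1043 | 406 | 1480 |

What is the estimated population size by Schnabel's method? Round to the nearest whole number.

N ≈ 3797

Σ MᵢCᵢ = 0·868 + 868·794 + 1480·1043 = 0 + 689192 + 1543640 = 2232832
Σ Rᵢ = 0 + 182 + 406 = 588
N̂ = 2232832 / 588 ≈ 3797.3 → 3797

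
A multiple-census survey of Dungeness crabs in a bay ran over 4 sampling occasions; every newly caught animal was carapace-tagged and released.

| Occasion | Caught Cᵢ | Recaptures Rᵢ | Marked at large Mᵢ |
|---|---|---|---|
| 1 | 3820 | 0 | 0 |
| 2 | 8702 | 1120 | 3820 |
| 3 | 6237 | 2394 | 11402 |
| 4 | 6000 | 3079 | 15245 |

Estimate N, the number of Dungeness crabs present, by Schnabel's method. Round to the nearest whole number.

N ≈ 29,702

Σ MᵢCᵢ = 0·3820 + 3820·8702 + 11402·6237 + 15245·6000 = 0 + 33241640 + 71114274 + 91470000 = 195825914
Σ Rᵢ = 0 + 1120 + 2394 + 3079 = 6593
N̂ = 195825914 / 6593 ≈ 29702.1 → 29702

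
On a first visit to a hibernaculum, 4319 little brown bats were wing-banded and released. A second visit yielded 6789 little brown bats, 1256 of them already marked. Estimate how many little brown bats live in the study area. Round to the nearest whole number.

N ≈ 23,345

If marked individuals mix randomly, R/C ≈ M/N, giving N ≈ M·C/R.
N = (4319 × 6789) / 1256 = 29321691 / 1256 ≈ 23345.3 → 23345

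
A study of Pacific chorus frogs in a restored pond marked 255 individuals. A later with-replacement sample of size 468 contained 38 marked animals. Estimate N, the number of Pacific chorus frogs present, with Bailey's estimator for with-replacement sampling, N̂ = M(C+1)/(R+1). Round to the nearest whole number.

N ≈ 3067

N̂ = 255·(468+1)/(38+1) = 255·469/39 = 119595/39 ≈ 3066.5 → 3067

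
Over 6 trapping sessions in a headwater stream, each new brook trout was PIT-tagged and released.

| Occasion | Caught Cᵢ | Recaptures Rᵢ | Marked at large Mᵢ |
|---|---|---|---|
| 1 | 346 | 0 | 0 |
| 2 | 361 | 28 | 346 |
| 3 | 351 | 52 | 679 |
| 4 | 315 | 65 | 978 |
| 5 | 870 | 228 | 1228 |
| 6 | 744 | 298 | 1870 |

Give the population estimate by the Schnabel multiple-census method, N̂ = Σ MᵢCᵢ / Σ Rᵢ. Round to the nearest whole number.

Σ MᵢCᵢ = 0·346 + 346·361 + 679·351 + 978·315 + 1228·870 + 1870·744 = 0 + 124906 + 238329 + 308070 + 1068360 + 1391280 = 3130945
Σ Rᵢ = 0 + 28 + 52 + 65 + 228 + 298 = 671
N̂ = 3130945 / 671 ≈ 4666.1 → 4666

N ≈ 4666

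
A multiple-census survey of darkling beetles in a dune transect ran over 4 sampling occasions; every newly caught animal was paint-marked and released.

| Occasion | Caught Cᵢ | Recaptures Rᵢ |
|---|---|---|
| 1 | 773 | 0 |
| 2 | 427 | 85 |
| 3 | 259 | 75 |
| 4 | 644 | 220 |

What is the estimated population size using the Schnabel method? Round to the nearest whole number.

N ≈ 3830

Marked at large before each occasion: Mᵢ = Σⱼ<ᵢ (Cⱼ − Rⱼ) → M1=0, M2=773, M3=1115, M4=1299
Σ MᵢCᵢ = 0·773 + 773·427 + 1115·259 + 1299·644 = 0 + 330071 + 288785 + 836556 = 1455412
Σ Rᵢ = 0 + 85 + 75 + 220 = 380
N̂ = 1455412 / 380 ≈ 3830.0 → 3830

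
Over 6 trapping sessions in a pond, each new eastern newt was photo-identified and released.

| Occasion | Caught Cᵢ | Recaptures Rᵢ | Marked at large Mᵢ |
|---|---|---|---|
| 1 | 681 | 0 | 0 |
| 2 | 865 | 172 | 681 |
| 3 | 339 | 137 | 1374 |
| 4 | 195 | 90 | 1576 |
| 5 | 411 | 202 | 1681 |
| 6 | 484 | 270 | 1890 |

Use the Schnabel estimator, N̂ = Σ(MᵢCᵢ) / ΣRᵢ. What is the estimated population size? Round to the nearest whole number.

N ≈ 3407

Σ MᵢCᵢ = 0·681 + 681·865 + 1374·339 + 1576·195 + 1681·411 + 1890·484 = 0 + 589065 + 465786 + 307320 + 690891 + 914760 = 2967822
Σ Rᵢ = 0 + 172 + 137 + 90 + 202 + 270 = 871
N̂ = 2967822 / 871 ≈ 3407.4 → 3407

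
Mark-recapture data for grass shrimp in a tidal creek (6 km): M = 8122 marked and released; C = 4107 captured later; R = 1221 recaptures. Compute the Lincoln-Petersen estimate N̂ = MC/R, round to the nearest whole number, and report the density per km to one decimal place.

N̂ = 8122·4107/1221 = 33357054/1221 ≈ 27319.45 → 27319
Density = N̂ / area = 27319 / 6 ≈ 4553.17 → 4553.2 per km

density ≈ 4553.2 grass shrimp per km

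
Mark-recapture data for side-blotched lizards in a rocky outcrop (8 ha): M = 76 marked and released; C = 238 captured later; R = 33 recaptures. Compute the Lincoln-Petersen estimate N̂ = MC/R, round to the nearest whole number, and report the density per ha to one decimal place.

density ≈ 68.5 side-blotched lizards per ha

N̂ = 76·238/33 = 18088/33 ≈ 548.1 → 548
Density = N̂ / area = 548 / 8 ≈ 68.50 → 68.5 per ha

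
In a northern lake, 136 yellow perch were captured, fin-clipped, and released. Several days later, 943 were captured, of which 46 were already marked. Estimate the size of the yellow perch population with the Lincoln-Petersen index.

N = 2788

Lincoln-Petersen assumes M/N = R/C, so N = M·C / R.
N = (136 × 943) / 46 = 128248 / 46 = 2788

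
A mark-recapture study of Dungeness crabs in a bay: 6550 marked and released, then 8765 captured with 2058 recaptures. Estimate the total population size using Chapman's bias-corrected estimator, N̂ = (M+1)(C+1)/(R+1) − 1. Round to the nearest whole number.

N ≈ 27,889

N̂ = (6550+1)(8765+1)/(2058+1) − 1 = 6551·8766/2059 − 1
= 57426066/2059 − 1 ≈ 27890.3 − 1 ≈ 27889.3 → 27889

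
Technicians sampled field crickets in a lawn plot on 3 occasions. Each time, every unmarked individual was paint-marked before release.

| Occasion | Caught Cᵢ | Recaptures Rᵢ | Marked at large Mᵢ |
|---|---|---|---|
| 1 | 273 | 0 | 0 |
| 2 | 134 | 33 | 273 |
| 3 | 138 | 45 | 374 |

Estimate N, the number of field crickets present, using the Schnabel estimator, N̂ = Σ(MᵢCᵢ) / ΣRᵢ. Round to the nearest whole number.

Σ MᵢCᵢ = 0·273 + 273·134 + 374·138 = 0 + 36582 + 51612 = 88194
Σ Rᵢ = 0 + 33 + 45 = 78
N̂ = 88194 / 78 ≈ 1130.7 → 1131

N ≈ 1131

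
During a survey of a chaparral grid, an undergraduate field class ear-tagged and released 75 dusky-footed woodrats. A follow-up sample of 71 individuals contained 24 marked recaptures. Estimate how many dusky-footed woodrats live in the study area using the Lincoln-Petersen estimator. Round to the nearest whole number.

N ≈ 222

Lincoln-Petersen assumes M/N = R/C, so N = M·C / R.
N = (75 × 71) / 24 = 5325 / 24 ≈ 221.9 → 222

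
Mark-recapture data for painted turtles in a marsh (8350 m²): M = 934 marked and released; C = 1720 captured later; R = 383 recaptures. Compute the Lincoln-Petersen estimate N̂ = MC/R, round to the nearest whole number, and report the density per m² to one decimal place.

density ≈ 0.5 painted turtles per m²

N̂ = 934·1720/383 = 1606480/383 ≈ 4194.46 → 4194
Density = N̂ / area = 4194 / 8350 ≈ 0.50 → 0.5 per m²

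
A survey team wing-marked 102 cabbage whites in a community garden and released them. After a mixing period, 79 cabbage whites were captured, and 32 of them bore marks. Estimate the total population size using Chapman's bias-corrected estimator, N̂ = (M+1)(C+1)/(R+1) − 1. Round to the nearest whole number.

N̂ = (102+1)(79+1)/(32+1) − 1 = 103·80/33 − 1
= 8240/33 − 1 ≈ 249.7 − 1 ≈ 248.7 → 249

N ≈ 249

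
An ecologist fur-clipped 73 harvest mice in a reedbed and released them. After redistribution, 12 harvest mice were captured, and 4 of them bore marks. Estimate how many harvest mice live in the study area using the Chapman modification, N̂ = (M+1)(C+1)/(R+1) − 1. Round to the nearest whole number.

N ≈ 191

N̂ = (73+1)(12+1)/(4+1) − 1 = 74·13/5 − 1
= 962/5 − 1 ≈ 192.4 − 1 ≈ 191.4 → 191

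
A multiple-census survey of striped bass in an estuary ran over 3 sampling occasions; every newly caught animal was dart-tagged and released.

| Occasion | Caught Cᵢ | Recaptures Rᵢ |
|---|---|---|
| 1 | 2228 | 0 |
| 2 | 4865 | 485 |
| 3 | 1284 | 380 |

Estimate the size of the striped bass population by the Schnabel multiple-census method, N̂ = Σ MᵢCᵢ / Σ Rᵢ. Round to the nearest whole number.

Marked at large before each occasion: Mᵢ = Σⱼ<ᵢ (Cⱼ − Rⱼ) → M1=0, M2=2228, M3=6608
Σ MᵢCᵢ = 0·2228 + 2228·4865 + 6608·1284 = 0 + 10839220 + 8484672 = 19323892
Σ Rᵢ = 0 + 485 + 380 = 865
N̂ = 19323892 / 865 ≈ 22339.8 → 22340

N ≈ 22,340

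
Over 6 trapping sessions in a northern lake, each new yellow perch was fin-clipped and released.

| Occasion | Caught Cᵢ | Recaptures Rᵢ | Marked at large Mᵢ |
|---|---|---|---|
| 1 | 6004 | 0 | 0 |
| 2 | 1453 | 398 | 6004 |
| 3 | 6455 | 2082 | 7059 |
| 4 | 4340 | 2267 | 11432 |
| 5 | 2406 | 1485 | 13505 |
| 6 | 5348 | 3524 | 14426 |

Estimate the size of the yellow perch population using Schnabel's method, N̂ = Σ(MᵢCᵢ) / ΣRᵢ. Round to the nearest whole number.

Σ MᵢCᵢ = 0·6004 + 6004·1453 + 7059·6455 + 11432·4340 + 13505·2406 + 14426·5348 = 0 + 8723812 + 45565845 + 49614880 + 32493030 + 77150248 = 213547815
Σ Rᵢ = 0 + 398 + 2082 + 2267 + 1485 + 3524 = 9756
N̂ = 213547815 / 9756 ≈ 21888.9 → 21889

N ≈ 21,889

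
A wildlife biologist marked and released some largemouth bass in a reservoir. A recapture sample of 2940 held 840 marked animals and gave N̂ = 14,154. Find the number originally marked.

M = 4044

From N = M·C/R: M = N·R / C = 14154·840 / 2940 = 11889360 / 2940 = 4044.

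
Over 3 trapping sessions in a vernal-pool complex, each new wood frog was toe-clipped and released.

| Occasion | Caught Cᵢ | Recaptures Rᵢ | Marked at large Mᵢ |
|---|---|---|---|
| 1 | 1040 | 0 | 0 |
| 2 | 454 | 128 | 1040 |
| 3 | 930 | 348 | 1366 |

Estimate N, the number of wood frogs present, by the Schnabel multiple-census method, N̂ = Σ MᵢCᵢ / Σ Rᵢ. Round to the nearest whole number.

Σ MᵢCᵢ = 0·1040 + 1040·454 + 1366·930 = 0 + 472160 + 1270380 = 1742540
Σ Rᵢ = 0 + 128 + 348 = 476
N̂ = 1742540 / 476 ≈ 3660.8 → 3661

N ≈ 3661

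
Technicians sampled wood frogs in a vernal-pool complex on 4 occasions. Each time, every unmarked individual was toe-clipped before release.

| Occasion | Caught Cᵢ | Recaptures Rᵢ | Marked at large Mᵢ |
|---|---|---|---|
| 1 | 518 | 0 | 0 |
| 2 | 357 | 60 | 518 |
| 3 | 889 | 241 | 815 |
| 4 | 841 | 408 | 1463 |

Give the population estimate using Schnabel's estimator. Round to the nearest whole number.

Σ MᵢCᵢ = 0·518 + 518·357 + 815·889 + 1463·841 = 0 + 184926 + 724535 + 1230383 = 2139844
Σ Rᵢ = 0 + 60 + 241 + 408 = 709
N̂ = 2139844 / 709 ≈ 3018.1 → 3018

N ≈ 3018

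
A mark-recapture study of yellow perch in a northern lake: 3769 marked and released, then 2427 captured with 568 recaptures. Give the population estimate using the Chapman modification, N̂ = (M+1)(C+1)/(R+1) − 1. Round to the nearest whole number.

N ≈ 16,086

N̂ = (3769+1)(2427+1)/(568+1) − 1 = 3770·2428/569 − 1
= 9153560/569 − 1 ≈ 16087.1 − 1 ≈ 16086.1 → 16086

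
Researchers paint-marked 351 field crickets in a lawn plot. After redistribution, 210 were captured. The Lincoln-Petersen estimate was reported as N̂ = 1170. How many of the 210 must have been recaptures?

From N = M·C/R: R = M·C / N = 351·210 / 1170 = 73710 / 1170 = 63.

R = 63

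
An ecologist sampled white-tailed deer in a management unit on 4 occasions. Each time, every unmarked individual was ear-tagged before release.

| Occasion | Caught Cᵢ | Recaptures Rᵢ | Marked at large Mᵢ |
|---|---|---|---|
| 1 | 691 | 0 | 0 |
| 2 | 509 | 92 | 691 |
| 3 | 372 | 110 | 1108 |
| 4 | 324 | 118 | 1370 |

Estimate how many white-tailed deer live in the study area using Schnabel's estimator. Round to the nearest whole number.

Σ MᵢCᵢ = 0·691 + 691·509 + 1108·372 + 1370·324 = 0 + 351719 + 412176 + 443880 = 1207775
Σ Rᵢ = 0 + 92 + 110 + 118 = 320
N̂ = 1207775 / 320 ≈ 3774.3 → 3774

N ≈ 3774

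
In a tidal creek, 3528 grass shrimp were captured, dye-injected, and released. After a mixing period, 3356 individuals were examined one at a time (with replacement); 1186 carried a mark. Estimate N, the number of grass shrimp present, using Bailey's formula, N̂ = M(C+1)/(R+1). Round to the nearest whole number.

N̂ = 3528·(3356+1)/(1186+1) = 3528·3357/1187 = 11843496/1187 ≈ 9977.7 → 9978

N ≈ 9978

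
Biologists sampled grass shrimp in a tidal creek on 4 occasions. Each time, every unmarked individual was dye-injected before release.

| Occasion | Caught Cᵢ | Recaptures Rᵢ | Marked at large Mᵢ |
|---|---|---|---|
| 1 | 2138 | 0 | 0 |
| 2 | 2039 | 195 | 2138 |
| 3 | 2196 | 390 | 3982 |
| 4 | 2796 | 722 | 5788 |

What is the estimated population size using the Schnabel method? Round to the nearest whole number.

Σ MᵢCᵢ = 0·2138 + 2138·2039 + 3982·2196 + 5788·2796 = 0 + 4359382 + 8744472 + 16183248 = 29287102
Σ Rᵢ = 0 + 195 + 390 + 722 = 1307
N̂ = 29287102 / 1307 ≈ 22407.9 → 22408

N ≈ 22,408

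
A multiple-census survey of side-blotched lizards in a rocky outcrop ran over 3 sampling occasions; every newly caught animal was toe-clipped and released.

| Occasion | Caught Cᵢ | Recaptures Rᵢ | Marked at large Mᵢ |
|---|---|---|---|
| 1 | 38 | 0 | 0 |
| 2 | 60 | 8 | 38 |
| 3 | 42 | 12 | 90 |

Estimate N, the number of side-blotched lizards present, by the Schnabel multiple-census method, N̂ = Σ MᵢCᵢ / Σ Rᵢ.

N = 303

Σ MᵢCᵢ = 0·38 + 38·60 + 90·42 = 0 + 2280 + 3780 = 6060
Σ Rᵢ = 0 + 8 + 12 = 20
N̂ = 6060 / 20 = 303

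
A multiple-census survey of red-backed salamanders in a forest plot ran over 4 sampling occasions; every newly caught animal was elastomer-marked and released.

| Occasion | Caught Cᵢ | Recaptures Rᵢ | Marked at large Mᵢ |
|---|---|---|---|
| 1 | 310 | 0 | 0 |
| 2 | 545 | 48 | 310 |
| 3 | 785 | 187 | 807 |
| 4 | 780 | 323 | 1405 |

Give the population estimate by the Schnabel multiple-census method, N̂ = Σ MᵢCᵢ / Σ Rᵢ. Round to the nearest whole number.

Σ MᵢCᵢ = 0·310 + 310·545 + 807·785 + 1405·780 = 0 + 168950 + 633495 + 1095900 = 1898345
Σ Rᵢ = 0 + 48 + 187 + 323 = 558
N̂ = 1898345 / 558 ≈ 3402.1 → 3402

N ≈ 3402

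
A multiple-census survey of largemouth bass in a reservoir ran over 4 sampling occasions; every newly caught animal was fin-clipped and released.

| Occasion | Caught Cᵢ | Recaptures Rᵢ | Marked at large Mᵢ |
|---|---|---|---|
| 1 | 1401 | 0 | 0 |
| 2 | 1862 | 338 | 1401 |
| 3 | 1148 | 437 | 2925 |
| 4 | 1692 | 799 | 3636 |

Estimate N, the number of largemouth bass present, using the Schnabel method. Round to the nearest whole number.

N ≈ 7699

Σ MᵢCᵢ = 0·1401 + 1401·1862 + 2925·1148 + 3636·1692 = 0 + 2608662 + 3357900 + 6152112 = 12118674
Σ Rᵢ = 0 + 338 + 437 + 799 = 1574
N̂ = 12118674 / 1574 ≈ 7699.3 → 7699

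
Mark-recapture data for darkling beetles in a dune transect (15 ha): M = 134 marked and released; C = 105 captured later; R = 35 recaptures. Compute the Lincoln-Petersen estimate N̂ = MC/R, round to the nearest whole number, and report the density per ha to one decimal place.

density ≈ 26.8 darkling beetles per ha

N̂ = 134·105/35 = 14070/35 = 402
Density = N̂ / area = 402 / 15 ≈ 26.80 → 26.8 per ha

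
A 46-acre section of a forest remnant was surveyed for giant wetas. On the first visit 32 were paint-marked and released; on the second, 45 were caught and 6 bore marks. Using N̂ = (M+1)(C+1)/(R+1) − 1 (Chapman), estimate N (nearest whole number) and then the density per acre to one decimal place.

density ≈ 4.7 giant wetas per acre

N̂ = 33·46/7 − 1 = 1518/7 − 1 ≈ 215.9 → 216
Density = N̂ / area = 216 / 46 ≈ 4.70 → 4.7 per acre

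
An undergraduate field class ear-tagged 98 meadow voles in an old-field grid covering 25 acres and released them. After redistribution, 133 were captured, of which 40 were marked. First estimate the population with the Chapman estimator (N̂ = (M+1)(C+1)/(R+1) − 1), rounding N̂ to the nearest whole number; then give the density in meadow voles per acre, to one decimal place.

density ≈ 12.9 meadow voles per acre

N̂ = 99·134/41 − 1 = 13266/41 − 1 ≈ 322.6 → 323
Density = N̂ / area = 323 / 25 ≈ 12.92 → 12.9 per acre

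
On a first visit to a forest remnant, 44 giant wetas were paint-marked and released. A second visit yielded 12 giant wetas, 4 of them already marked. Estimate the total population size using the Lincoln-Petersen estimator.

If marked individuals mix randomly, R/C ≈ M/N, giving N ≈ M·C/R.
N = (44 × 12) / 4 = 528 / 4 = 132

N = 132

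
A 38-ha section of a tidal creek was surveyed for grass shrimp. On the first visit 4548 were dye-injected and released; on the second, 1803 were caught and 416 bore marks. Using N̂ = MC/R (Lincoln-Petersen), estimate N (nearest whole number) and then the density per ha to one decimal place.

density ≈ 518.7 grass shrimp per ha

N̂ = 4548·1803/416 = 8200044/416 ≈ 19711.6 → 19712
Density = N̂ / area = 19712 / 38 ≈ 518.74 → 518.7 per ha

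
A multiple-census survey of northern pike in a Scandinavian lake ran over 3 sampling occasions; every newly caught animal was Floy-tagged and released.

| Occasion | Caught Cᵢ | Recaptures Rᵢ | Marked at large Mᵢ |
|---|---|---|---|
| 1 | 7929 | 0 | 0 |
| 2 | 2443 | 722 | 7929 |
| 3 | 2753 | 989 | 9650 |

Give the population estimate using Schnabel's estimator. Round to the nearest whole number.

Σ MᵢCᵢ = 0·7929 + 7929·2443 + 9650·2753 = 0 + 19370547 + 26566450 = 45936997
Σ Rᵢ = 0 + 722 + 989 = 1711
N̂ = 45936997 / 1711 ≈ 26848.0 → 26848

N ≈ 26,848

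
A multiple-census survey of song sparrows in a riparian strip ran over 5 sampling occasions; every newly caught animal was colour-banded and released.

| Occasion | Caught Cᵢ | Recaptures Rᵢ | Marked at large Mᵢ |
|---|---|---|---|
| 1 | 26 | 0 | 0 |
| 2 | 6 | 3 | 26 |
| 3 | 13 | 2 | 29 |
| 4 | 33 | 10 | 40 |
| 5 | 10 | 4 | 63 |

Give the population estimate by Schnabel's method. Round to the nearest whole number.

N ≈ 131

Σ MᵢCᵢ = 0·26 + 26·6 + 29·13 + 40·33 + 63·10 = 0 + 156 + 377 + 1320 + 630 = 2483
Σ Rᵢ = 0 + 3 + 2 + 10 + 4 = 19
N̂ = 2483 / 19 ≈ 130.7 → 131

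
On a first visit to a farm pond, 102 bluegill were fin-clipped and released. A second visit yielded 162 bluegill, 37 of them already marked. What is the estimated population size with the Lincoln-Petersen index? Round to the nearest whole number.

The marked fraction in the recapture sample should equal the marked fraction in the population: 37/162 = 102/N.
N = (102 × 162) / 37 = 16524 / 37 ≈ 446.6 → 447

N ≈ 447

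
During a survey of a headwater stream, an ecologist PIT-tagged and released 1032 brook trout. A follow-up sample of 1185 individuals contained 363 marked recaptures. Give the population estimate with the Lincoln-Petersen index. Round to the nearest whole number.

N ≈ 3369

The marked fraction in the recapture sample should equal the marked fraction in the population: 363/1185 = 1032/N.
N = (1032 × 1185) / 363 = 1222920 / 363 ≈ 3368.9 → 3369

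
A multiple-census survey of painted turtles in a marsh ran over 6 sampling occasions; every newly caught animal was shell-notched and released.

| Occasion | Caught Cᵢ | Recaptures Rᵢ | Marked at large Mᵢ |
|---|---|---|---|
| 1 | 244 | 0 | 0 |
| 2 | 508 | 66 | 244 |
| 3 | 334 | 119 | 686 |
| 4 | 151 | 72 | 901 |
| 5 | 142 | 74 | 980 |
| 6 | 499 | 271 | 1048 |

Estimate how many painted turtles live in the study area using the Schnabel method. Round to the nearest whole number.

N ≈ 1912

Σ MᵢCᵢ = 0·244 + 244·508 + 686·334 + 901·151 + 980·142 + 1048·499 = 0 + 123952 + 229124 + 136051 + 139160 + 522952 = 1151239
Σ Rᵢ = 0 + 66 + 119 + 72 + 74 + 271 = 602
N̂ = 1151239 / 602 ≈ 1912.4 → 1912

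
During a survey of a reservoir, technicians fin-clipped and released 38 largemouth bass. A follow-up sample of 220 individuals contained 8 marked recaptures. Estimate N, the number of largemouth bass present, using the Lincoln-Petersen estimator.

N = (38 × 220) / 8 = 8360 / 8 = 1045

N = 1045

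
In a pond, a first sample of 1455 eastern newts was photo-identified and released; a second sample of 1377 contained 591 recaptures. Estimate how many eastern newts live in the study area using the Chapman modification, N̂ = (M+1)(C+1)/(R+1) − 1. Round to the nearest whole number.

N ≈ 3388

N̂ = (1455+1)(1377+1)/(591+1) − 1 = 1456·1378/592 − 1
= 2006368/592 − 1 ≈ 3389.1 − 1 ≈ 3388.1 → 3388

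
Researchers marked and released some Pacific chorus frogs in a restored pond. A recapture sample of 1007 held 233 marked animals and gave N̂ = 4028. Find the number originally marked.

From N = M·C/R: M = N·R / C = 4028·233 / 1007 = 938524 / 1007 = 932.

M = 932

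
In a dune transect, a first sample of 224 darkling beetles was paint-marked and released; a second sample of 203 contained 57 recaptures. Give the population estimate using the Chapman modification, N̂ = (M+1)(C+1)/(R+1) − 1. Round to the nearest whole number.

N ≈ 790

N̂ = (224+1)(203+1)/(57+1) − 1 = 225·204/58 − 1
= 45900/58 − 1 ≈ 791.4 − 1 ≈ 790.4 → 790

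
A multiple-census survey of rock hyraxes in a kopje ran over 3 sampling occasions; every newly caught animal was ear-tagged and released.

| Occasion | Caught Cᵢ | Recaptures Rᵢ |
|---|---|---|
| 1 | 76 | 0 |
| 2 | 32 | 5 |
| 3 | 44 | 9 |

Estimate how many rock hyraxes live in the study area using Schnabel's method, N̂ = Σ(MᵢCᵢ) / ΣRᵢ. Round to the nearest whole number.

Marked at large before each occasion: Mᵢ = Σⱼ<ᵢ (Cⱼ − Rⱼ) → M1=0, M2=76, M3=103
Σ MᵢCᵢ = 0·76 + 76·32 + 103·44 = 0 + 2432 + 4532 = 6964
Σ Rᵢ = 0 + 5 + 9 = 14
N̂ = 6964 / 14 ≈ 497.4 → 497

N ≈ 497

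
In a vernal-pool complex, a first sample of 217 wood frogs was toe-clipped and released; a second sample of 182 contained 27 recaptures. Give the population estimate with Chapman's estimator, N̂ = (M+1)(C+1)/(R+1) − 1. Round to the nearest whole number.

N ≈ 1424

N̂ = (217+1)(182+1)/(27+1) − 1 = 218·183/28 − 1
= 39894/28 − 1 ≈ 1424.8 − 1 ≈ 1423.8 → 1424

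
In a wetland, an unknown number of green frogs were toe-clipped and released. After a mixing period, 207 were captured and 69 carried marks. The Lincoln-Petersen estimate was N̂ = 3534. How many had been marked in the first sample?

M = 1178

From N = M·C/R: M = N·R / C = 3534·69 / 207 = 243846 / 207 = 1178.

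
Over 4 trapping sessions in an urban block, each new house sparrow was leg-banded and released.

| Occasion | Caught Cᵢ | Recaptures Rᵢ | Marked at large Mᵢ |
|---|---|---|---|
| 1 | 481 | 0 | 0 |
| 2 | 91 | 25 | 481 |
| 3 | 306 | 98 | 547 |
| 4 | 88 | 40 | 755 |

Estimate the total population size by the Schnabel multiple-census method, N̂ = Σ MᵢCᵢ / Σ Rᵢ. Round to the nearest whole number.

N ≈ 1703

Σ MᵢCᵢ = 0·481 + 481·91 + 547·306 + 755·88 = 0 + 43771 + 167382 + 66440 = 277593
Σ Rᵢ = 0 + 25 + 98 + 40 = 163
N̂ = 277593 / 163 ≈ 1703.0 → 1703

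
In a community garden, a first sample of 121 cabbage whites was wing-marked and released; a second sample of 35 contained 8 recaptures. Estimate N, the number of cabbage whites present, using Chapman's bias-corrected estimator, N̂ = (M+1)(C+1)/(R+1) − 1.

N̂ = (121+1)(35+1)/(8+1) − 1 = 122·36/9 − 1
= 4392/9 − 1 = 488 − 1 = 487

N = 487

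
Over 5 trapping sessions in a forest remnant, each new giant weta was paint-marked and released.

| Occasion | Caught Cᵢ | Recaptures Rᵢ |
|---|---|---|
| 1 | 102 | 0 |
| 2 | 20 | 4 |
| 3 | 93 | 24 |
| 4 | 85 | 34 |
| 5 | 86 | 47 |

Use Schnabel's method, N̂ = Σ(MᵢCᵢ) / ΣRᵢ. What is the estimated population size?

Marked at large before each occasion: Mᵢ = Σⱼ<ᵢ (Cⱼ − Rⱼ) → M1=0, M2=102, M3=118, M4=187, M5=238
Σ MᵢCᵢ = 0·102 + 102·20 + 118·93 + 187·85 + 238·86 = 0 + 2040 + 10974 + 15895 + 20468 = 49377
Σ Rᵢ = 0 + 4 + 24 + 34 + 47 = 109
N̂ = 49377 / 109 = 453

N = 453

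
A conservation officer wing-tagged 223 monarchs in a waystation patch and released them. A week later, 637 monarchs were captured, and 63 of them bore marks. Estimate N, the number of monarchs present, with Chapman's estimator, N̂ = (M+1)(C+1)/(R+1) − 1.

N̂ = (223+1)(637+1)/(63+1) − 1 = 224·638/64 − 1
= 142912/64 − 1 = 2233 − 1 = 2232

N = 2232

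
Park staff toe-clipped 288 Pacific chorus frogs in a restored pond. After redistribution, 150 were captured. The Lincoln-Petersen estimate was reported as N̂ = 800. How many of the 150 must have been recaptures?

From N = M·C/R: R = M·C / N = 288·150 / 800 = 43200 / 800 = 54.

R = 54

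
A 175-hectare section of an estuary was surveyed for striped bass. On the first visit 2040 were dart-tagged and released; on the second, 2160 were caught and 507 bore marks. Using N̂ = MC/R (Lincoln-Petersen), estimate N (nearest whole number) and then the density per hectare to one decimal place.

N̂ = 2040·2160/507 = 4406400/507 ≈ 8691.1 → 8691
Density = N̂ / area = 8691 / 175 ≈ 49.66 → 49.7 per hectare

density ≈ 49.7 striped bass per hectare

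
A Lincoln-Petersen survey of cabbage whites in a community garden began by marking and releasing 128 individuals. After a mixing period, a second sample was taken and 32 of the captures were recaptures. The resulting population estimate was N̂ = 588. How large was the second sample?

C = 147

From N = M·C/R: C = N·R / M = 588·32 / 128 = 18816 / 128 = 147.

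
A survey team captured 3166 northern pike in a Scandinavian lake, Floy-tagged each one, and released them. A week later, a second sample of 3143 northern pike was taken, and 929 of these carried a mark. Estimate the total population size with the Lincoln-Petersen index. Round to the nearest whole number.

N ≈ 10,711

The marked fraction in the recapture sample should equal the marked fraction in the population: 929/3143 = 3166/N.
N = (3166 × 3143) / 929 = 9950738 / 929 ≈ 10711.2 → 10711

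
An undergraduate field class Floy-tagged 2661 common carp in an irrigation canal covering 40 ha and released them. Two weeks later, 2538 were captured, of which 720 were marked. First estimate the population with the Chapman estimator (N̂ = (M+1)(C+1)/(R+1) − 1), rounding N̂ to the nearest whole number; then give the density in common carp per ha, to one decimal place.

N̂ = 2662·2539/721 − 1 = 6758818/721 − 1 ≈ 9373.2 → 9373
Density = N̂ / area = 9373 / 40 ≈ 234.32 → 234.3 per ha

density ≈ 234.3 common carp per ha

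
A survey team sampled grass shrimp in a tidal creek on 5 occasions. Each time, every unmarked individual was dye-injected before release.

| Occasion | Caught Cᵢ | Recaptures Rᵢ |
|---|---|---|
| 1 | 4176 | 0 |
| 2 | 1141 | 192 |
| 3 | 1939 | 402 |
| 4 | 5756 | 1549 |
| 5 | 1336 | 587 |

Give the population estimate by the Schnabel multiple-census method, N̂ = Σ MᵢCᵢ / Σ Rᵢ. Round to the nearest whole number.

N ≈ 24,751

Marked at large before each occasion: Mᵢ = Σⱼ<ᵢ (Cⱼ − Rⱼ) → M1=0, M2=4176, M3=5125, M4=6662, M5=10869
Σ MᵢCᵢ = 0·4176 + 4176·1141 + 5125·1939 + 6662·5756 + 10869·1336 = 0 + 4764816 + 9937375 + 38346472 + 14520984 = 67569647
Σ Rᵢ = 0 + 192 + 402 + 1549 + 587 = 2730
N̂ = 67569647 / 2730 ≈ 24750.8 → 24751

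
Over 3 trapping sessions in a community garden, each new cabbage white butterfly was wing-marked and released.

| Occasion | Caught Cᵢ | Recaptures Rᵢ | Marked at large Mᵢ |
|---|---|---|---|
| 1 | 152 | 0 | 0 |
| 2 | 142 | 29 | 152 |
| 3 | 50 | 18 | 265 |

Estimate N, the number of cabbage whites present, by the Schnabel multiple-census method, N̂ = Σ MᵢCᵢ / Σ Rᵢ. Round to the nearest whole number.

N ≈ 741

Σ MᵢCᵢ = 0·152 + 152·142 + 265·50 = 0 + 21584 + 13250 = 34834
Σ Rᵢ = 0 + 29 + 18 = 47
N̂ = 34834 / 47 ≈ 741.1 → 741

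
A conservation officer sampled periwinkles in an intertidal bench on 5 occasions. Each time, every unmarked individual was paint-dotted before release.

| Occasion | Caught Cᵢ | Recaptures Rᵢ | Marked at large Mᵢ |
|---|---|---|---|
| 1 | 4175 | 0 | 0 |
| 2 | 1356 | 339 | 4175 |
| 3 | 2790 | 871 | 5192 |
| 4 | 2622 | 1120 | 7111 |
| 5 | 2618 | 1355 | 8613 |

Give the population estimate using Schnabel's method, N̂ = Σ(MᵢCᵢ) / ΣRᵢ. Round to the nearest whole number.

N ≈ 16,646

Σ MᵢCᵢ = 0·4175 + 4175·1356 + 5192·2790 + 7111·2622 + 8613·2618 = 0 + 5661300 + 14485680 + 18645042 + 22548834 = 61340856
Σ Rᵢ = 0 + 339 + 871 + 1120 + 1355 = 3685
N̂ = 61340856 / 3685 ≈ 16646.1 → 16646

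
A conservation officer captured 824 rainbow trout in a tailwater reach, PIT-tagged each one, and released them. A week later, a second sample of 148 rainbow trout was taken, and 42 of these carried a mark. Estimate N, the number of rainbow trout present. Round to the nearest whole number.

N = (824 × 148) / 42 = 121952 / 42 ≈ 2903.6 → 2904

N ≈ 2904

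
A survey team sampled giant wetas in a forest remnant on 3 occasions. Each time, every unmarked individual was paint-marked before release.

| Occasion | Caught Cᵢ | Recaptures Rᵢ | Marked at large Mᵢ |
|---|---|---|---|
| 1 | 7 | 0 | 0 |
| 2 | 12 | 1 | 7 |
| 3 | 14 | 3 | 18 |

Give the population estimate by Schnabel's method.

Σ MᵢCᵢ = 0·7 + 7·12 + 18·14 = 0 + 84 + 252 = 336
Σ Rᵢ = 0 + 1 + 3 = 4
N̂ = 336 / 4 = 84

N = 84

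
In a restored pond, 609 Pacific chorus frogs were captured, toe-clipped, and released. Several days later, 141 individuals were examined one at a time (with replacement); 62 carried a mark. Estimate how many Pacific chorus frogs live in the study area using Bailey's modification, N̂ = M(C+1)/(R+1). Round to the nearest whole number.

N̂ = 609·(141+1)/(62+1) = 609·142/63 = 86478/63 ≈ 1372.7 → 1373

N ≈ 1373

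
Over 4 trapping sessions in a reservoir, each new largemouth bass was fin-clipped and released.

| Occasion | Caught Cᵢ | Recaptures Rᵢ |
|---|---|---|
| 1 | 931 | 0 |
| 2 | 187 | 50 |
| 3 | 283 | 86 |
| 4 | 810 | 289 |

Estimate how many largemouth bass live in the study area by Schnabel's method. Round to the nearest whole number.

N ≈ 3532

Marked at large before each occasion: Mᵢ = Σⱼ<ᵢ (Cⱼ − Rⱼ) → M1=0, M2=931, M3=1068, M4=1265
Σ MᵢCᵢ = 0·931 + 931·187 + 1068·283 + 1265·810 = 0 + 174097 + 302244 + 1024650 = 1500991
Σ Rᵢ = 0 + 50 + 86 + 289 = 425
N̂ = 1500991 / 425 ≈ 3531.7 → 3532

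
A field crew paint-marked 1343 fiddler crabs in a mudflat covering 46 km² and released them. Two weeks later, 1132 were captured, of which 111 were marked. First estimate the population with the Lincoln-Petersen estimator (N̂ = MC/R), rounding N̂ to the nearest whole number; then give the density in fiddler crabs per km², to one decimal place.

density ≈ 297.7 fiddler crabs per km²

N̂ = 1343·1132/111 = 1520276/111 ≈ 13696.2 → 13696
Density = N̂ / area = 13696 / 46 ≈ 297.74 → 297.7 per km²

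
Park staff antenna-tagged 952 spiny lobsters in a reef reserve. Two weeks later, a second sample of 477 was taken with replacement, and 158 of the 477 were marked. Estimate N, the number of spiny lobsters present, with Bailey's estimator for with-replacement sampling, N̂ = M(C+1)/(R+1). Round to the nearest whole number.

N̂ = 952·(477+1)/(158+1) = 952·478/159 = 455056/159 ≈ 2862.0 → 2862

N ≈ 2862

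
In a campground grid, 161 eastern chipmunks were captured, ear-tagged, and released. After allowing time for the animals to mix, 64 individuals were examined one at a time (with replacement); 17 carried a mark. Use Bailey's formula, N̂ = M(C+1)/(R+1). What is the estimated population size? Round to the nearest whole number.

N̂ = 161·(64+1)/(17+1) = 161·65/18 = 10465/18 ≈ 581.4 → 581

N ≈ 581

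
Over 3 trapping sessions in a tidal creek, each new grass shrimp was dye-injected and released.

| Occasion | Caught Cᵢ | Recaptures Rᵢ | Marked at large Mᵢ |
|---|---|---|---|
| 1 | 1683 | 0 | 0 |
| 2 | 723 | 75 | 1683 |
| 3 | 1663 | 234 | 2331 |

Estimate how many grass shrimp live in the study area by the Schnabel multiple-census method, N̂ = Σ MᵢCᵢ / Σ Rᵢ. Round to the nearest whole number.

Σ MᵢCᵢ = 0·1683 + 1683·723 + 2331·1663 = 0 + 1216809 + 3876453 = 5093262
Σ Rᵢ = 0 + 75 + 234 = 309
N̂ = 5093262 / 309 ≈ 16483.0 → 16483

N ≈ 16,483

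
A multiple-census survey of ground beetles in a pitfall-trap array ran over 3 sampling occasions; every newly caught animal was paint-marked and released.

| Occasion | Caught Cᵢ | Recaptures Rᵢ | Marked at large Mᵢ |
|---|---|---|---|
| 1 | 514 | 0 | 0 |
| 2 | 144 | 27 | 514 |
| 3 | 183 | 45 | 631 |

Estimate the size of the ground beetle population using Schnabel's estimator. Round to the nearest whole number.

N ≈ 2632

Σ MᵢCᵢ = 0·514 + 514·144 + 631·183 = 0 + 74016 + 115473 = 189489
Σ Rᵢ = 0 + 27 + 45 = 72
N̂ = 189489 / 72 ≈ 2631.8 → 2632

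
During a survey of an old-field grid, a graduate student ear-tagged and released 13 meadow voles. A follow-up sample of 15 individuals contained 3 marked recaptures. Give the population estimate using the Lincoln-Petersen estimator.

N = 65

Lincoln-Petersen assumes M/N = R/C, so N = M·C / R.
N = (13 × 15) / 3 = 195 / 3 = 65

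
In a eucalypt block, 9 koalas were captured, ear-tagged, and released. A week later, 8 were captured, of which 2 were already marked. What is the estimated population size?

N = (9 × 8) / 2 = 72 / 2 = 36

N = 36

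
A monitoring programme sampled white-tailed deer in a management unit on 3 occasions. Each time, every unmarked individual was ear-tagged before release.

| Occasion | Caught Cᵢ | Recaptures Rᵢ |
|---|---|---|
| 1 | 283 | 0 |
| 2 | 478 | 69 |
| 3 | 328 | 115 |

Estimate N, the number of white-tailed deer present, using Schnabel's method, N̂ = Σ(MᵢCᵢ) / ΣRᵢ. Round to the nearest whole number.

N ≈ 1969

Marked at large before each occasion: Mᵢ = Σⱼ<ᵢ (Cⱼ − Rⱼ) → M1=0, M2=283, M3=692
Σ MᵢCᵢ = 0·283 + 283·478 + 692·328 = 0 + 135274 + 226976 = 362250
Σ Rᵢ = 0 + 69 + 115 = 184
N̂ = 362250 / 184 ≈ 1968.8 → 1969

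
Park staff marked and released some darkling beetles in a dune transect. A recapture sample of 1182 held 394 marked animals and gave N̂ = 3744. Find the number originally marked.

From N = M·C/R: M = N·R / C = 3744·394 / 1182 = 1475136 / 1182 = 1248.

M = 1248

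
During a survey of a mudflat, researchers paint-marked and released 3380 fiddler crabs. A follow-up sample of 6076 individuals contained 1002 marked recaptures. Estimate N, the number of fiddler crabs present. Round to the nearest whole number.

The marked fraction in the recapture sample should equal the marked fraction in the population: 1002/6076 = 3380/N.
N = (3380 × 6076) / 1002 = 20536880 / 1002 ≈ 20495.9 → 20496

N ≈ 20,496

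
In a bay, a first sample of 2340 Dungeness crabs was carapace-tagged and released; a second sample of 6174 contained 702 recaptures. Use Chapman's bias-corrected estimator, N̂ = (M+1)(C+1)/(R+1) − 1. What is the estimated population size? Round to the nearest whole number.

N̂ = (2340+1)(6174+1)/(702+1) − 1 = 2341·6175/703 − 1
= 14455675/703 − 1 ≈ 20562.8 − 1 ≈ 20561.8 → 20562

N ≈ 20,562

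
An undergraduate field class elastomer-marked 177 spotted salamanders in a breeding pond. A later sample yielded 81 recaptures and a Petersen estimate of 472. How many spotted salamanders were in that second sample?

C = 216

From N = M·C/R: C = N·R / M = 472·81 / 177 = 38232 / 177 = 216.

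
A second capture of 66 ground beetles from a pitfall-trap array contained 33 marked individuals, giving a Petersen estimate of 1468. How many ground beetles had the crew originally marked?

M = 734

From N = M·C/R: M = N·R / C = 1468·33 / 66 = 48444 / 66 = 734.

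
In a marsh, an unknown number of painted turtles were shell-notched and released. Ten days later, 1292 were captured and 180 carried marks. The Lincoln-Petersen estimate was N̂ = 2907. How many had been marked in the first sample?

From N = M·C/R: M = N·R / C = 2907·180 / 1292 = 523260 / 1292 = 405.

M = 405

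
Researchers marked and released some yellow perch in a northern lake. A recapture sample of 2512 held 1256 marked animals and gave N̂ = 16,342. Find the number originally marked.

From N = M·C/R: M = N·R / C = 16342·1256 / 2512 = 20525552 / 2512 = 8171.

M = 8171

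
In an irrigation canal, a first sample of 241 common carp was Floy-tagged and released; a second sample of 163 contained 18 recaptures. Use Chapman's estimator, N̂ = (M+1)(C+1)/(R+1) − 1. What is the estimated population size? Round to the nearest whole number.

N̂ = (241+1)(163+1)/(18+1) − 1 = 242·164/19 − 1
= 39688/19 − 1 ≈ 2088.8 − 1 ≈ 2087.8 → 2088

N ≈ 2088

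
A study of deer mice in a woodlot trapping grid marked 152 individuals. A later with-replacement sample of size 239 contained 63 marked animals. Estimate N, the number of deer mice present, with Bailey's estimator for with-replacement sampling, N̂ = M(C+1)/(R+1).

N = 570

N̂ = 152·(239+1)/(63+1) = 152·240/64 = 36480/64 = 570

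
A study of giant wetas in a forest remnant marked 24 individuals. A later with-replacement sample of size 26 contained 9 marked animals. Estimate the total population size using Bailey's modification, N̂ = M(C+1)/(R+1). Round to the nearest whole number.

N ≈ 65

N̂ = 24·(26+1)/(9+1) = 24·27/10 = 648/10 ≈ 64.8 → 65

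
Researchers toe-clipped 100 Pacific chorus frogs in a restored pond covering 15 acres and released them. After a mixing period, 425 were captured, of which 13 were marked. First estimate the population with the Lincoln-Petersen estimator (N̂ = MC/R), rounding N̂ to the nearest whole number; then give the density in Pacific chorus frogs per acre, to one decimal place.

N̂ = 100·425/13 = 42500/13 ≈ 3269.2 → 3269
Density = N̂ / area = 3269 / 15 ≈ 217.93 → 217.9 per acre

density ≈ 217.9 Pacific chorus frogs per acre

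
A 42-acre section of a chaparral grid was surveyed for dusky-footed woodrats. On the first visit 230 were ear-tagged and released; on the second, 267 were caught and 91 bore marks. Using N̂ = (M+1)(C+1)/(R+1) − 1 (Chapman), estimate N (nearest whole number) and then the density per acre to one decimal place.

N̂ = 231·268/92 − 1 = 61908/92 − 1 ≈ 671.9 → 672
Density = N̂ / area = 672 / 42 = 16.0 per acre

density ≈ 16.0 dusky-footed woodrats per acre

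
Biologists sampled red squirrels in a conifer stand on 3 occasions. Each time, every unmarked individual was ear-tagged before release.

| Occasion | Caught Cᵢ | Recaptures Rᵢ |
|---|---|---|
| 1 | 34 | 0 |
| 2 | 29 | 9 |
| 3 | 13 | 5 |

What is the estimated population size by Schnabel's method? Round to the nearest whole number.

N ≈ 121

Marked at large before each occasion: Mᵢ = Σⱼ<ᵢ (Cⱼ − Rⱼ) → M1=0, M2=34, M3=54
Σ MᵢCᵢ = 0·34 + 34·29 + 54·13 = 0 + 986 + 702 = 1688
Σ Rᵢ = 0 + 9 + 5 = 14
N̂ = 1688 / 14 ≈ 120.6 → 121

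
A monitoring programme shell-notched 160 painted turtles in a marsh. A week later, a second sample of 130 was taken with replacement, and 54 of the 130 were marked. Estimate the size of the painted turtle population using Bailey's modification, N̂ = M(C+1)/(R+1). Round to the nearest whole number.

N ≈ 381

N̂ = 160·(130+1)/(54+1) = 160·131/55 = 20960/55 ≈ 381.1 → 381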